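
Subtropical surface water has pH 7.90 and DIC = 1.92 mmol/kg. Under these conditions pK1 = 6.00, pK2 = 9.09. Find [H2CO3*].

[CO2*] = 0.0224 mmol/kg

α₀ = 1 / (1 + K1/[H⁺] + K1K2/[H⁺]²) = 1 / (1 + 10^+1.90 + 10^+0.71)
   = 1 / (1 + 79.433 + 5.1286) = 1/85.561 = 0.01169
[CO2*] = α₀ × DIC = 0.01169 × 1.92 = 0.0224 mmol/kg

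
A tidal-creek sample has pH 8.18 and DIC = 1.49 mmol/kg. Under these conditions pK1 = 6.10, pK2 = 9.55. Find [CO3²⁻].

α₂ = 1 / (1 + [H⁺]/K2 + [H⁺]²/(K1K2)) = 1 / (1 + 10^+1.37 + 10^-0.71)
   = 1 / (1 + 23.442 + 0.19498) = 1/24.637 = 0.04059
[CO3²⁻] = α₂ × DIC = 0.04059 × 1.49 = 0.0605 mmol/kg

[CO3²⁻] = 0.0605 mmol/kg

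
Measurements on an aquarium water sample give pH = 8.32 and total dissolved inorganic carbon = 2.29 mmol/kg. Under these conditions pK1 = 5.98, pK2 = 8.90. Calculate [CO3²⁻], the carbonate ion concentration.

α₂ = 1 / (1 + [H⁺]/K2 + [H⁺]²/(K1K2)) = 1 / (1 + 10^+0.58 + 10^-1.76)
   = 1 / (1 + 3.8019 + 0.017378) = 1/4.8193 = 0.2075
[CO3²⁻] = α₂ × DIC = 0.2075 × 2.29 = 0.475 mmol/kg

[CO3²⁻] = 0.475 mmol/kg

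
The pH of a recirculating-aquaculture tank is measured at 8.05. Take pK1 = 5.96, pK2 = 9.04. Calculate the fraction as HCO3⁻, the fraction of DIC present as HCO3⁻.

α₁ = 0.901

α₁ = 1 / (1 + [H⁺]/K1 + K2/[H⁺]) = 1 / (1 + 10^-2.09 + 10^-0.99)
   = 1 / (1 + 0.0081283 + 0.10233) = 1/1.1105 = 0.9005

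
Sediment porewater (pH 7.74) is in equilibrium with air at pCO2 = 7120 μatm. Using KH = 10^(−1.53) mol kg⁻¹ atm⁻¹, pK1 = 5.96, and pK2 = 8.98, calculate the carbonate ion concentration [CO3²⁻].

[CO3²⁻] = 0.729 mmol/kg

[CO2*] = KH · pCO2 = 10^(−1.53) × 7120×10^-6 = 2.101×10^-4 mol/kg
α₀ = 1/(1 + K1/[H⁺] + K1K2/[H⁺]²) = 1/(1 + 10^+1.78 + 10^+0.54) = 0.01545
DIC = [CO2*]/α₀ = 2.101×10^-4 / 0.01545 = 13.60 mmol/kg
[CO3²⁻] = α₂·DIC; α₂ = 0.05357, so [CO3²⁻] = 0.05357 × 13.60 = 0.729 mmol/kg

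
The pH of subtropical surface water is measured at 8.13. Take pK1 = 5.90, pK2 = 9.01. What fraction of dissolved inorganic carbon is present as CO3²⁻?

α₂ = 0.116

α₂ = 1 / (1 + [H⁺]/K2 + [H⁺]²/(K1K2)) = 1 / (1 + 10^+0.88 + 10^-1.35)
   = 1 / (1 + 7.5858 + 0.044668) = 1/8.6304 = 0.1159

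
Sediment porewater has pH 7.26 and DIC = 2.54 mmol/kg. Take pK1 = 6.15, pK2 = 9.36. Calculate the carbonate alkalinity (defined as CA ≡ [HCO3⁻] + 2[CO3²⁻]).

CA = 2.38 mmol/kg

CA = [HCO3⁻] + 2[CO3²⁻] = (α₁ + 2α₂)·DIC
At pH 7.26: [H⁺]/K1 = 10^-1.11 = 0.077625, K2/[H⁺] = 10^-2.10 = 0.0079433
α₁ = 1/(1 + 0.077625 + 0.0079433) = 1/1.0856 = 0.9212; α₂ = α₁·K2/[H⁺] = 0.007317
α₁ + 2α₂ = 0.9358
CA = 0.9358 × 2.54 = 2.38 mmol/kg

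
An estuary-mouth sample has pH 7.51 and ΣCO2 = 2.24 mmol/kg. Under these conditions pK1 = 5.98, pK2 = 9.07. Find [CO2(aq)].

α₀ = 1 / (1 + K1/[H⁺] + K1K2/[H⁺]²) = 1 / (1 + 10^+1.53 + 10^-0.03)
   = 1 / (1 + 33.884 + 0.93325) = 1/35.818 = 0.02792
[CO2*] = α₀ × DIC = 0.02792 × 2.24 = 0.0625 mmol/kg

[CO2*] = 0.0625 mmol/kg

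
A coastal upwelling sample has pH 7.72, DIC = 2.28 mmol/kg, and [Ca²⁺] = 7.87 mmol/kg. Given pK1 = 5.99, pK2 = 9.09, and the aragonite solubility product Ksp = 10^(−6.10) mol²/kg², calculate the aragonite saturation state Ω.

α₂ = 1 / (1 + [H⁺]/K2 + [H⁺]²/(K1K2)) = 1 / (1 + 10^+1.37 + 10^-0.36)
   = 1 / (1 + 23.442 + 0.43652) = 1/24.879 = 0.04019
[CO3²⁻] = α₂ × DIC = 0.04019 × 2.28 = 0.09164 mmol/kg
Ksp = 10^(−6.10) = 7.943×10^-7
Ω = [Ca²⁺][CO3²⁻]/Ksp = (7.87×10^-3)(9.164×10^-5) / 7.943×10^-7 = 0.908

Ω = 0.908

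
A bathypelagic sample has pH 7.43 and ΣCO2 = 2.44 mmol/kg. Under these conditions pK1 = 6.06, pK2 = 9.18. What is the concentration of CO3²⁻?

α₂ = 1 / (1 + [H⁺]/K2 + [H⁺]²/(K1K2)) = 1 / (1 + 10^+1.75 + 10^+0.38)
   = 1 / (1 + 56.234 + 2.3988) = 1/59.633 = 0.01677
[CO3²⁻] = α₂ × DIC = 0.01677 × 2.44 = 0.0409 mmol/kg

[CO3²⁻] = 0.0409 mmol/kg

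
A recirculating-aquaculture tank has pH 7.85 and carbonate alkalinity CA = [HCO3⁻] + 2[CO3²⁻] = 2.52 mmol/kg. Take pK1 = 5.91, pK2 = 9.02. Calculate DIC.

CA = [HCO3⁻] + 2[CO3²⁻] = (α₁ + 2α₂)·DIC
At pH 7.85: [H⁺]/K1 = 10^-1.94 = 0.011482, K2/[H⁺] = 10^-1.17 = 0.067608
α₁ = 1/(1 + 0.011482 + 0.067608) = 1/1.0791 = 0.9267; α₂ = α₁·K2/[H⁺] = 0.06265
α₁ + 2α₂ = 1.0520
DIC = CA / (α₁ + 2α₂) = 2.52 / 1.0520 = 2.40 mmol/kg

DIC = 2.40 mmol/kg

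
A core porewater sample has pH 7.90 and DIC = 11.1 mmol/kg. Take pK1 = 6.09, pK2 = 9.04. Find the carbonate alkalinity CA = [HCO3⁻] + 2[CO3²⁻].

CA = [HCO3⁻] + 2[CO3²⁻] = (α₁ + 2α₂)·DIC
At pH 7.90: [H⁺]/K1 = 10^-1.81 = 0.015488, K2/[H⁺] = 10^-1.14 = 0.072444
α₁ = 1/(1 + 0.015488 + 0.072444) = 1/1.0879 = 0.9192; α₂ = α₁·K2/[H⁺] = 0.06659
α₁ + 2α₂ = 1.0524
CA = 1.0524 × 11.1 = 11.7 mmol/kg

CA = 11.7 mmol/kg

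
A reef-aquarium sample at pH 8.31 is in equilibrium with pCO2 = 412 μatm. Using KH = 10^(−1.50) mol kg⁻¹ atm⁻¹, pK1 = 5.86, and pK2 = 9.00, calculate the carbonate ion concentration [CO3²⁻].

[CO3²⁻] = 0.750 mmol/kg

[CO2*] = KH · pCO2 = 10^(−1.50) × 412×10^-6 = 1.303×10^-5 mol/kg
α₀ = 1/(1 + K1/[H⁺] + K1K2/[H⁺]²) = 1/(1 + 10^+2.45 + 10^+1.76) = 0.002938
DIC = [CO2*]/α₀ = 1.303×10^-5 / 0.002938 = 4.435 mmol/kg
[CO3²⁻] = α₂·DIC; α₂ = 0.1691, so [CO3²⁻] = 0.1691 × 4.435 = 0.750 mmol/kg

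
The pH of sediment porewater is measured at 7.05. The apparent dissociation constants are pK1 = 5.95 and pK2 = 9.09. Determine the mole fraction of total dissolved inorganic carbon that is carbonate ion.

α₂ = 1 / (1 + [H⁺]/K2 + [H⁺]²/(K1K2)) = 1 / (1 + 10^+2.04 + 10^+0.94)
   = 1 / (1 + 109.65 + 8.7096) = 1/119.36 = 0.008378

α₂ = 0.00838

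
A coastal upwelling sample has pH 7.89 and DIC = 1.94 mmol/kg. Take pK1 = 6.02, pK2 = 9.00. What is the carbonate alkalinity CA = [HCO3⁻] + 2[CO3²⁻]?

CA = 2.05 mmol/kg

CA = [HCO3⁻] + 2[CO3²⁻] = (α₁ + 2α₂)·DIC
At pH 7.89: [H⁺]/K1 = 10^-1.87 = 0.013490, K2/[H⁺] = 10^-1.11 = 0.077625
α₁ = 1/(1 + 0.013490 + 0.077625) = 1/1.0911 = 0.9165; α₂ = α₁·K2/[H⁺] = 0.07114
α₁ + 2α₂ = 1.0588
CA = 1.0588 × 1.94 = 2.05 mmol/kg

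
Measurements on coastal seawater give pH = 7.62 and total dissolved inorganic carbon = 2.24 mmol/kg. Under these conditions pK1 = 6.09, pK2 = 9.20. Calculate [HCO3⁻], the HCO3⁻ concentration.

[HCO3⁻] = 2.12 mmol/kg

α₁ = 1 / (1 + [H⁺]/K1 + K2/[H⁺]) = 1 / (1 + 10^-1.53 + 10^-1.58)
   = 1 / (1 + 0.029512 + 0.026303) = 1/1.0558 = 0.9471
[HCO3⁻] = α₁ × DIC = 0.9471 × 2.24 = 2.12 mmol/kg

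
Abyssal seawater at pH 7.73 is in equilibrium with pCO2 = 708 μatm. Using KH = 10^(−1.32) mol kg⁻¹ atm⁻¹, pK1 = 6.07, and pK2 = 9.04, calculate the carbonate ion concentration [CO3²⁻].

[CO2*] = KH · pCO2 = 10^(−1.32) × 708×10^-6 = 3.389×10^-5 mol/kg
α₀ = 1/(1 + K1/[H⁺] + K1K2/[H⁺]²) = 1/(1 + 10^+1.66 + 10^+0.35) = 0.02043
DIC = [CO2*]/α₀ = 3.389×10^-5 / 0.02043 = 1.659 mmol/kg
[CO3²⁻] = α₂·DIC; α₂ = 0.04574, so [CO3²⁻] = 0.04574 × 1.659 = 0.0759 mmol/kg

[CO3²⁻] = 0.0759 mmol/kg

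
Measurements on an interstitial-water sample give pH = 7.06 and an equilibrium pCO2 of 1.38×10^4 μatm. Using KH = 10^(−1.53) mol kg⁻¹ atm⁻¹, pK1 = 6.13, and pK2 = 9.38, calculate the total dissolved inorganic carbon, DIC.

DIC = 3.89 mmol/kg

[CO2*] = KH · pCO2 = 10^(−1.53) × 1.38×10^4×10^-6 = 4.073×10^-4 mol/kg
α₀ = 1/(1 + K1/[H⁺] + K1K2/[H⁺]²) = 1/(1 + 10^+0.93 + 10^-1.39) = 0.1047
DIC = [CO2*]/α₀ = 4.073×10^-4 / 0.1047 = 3.89 mmol/kg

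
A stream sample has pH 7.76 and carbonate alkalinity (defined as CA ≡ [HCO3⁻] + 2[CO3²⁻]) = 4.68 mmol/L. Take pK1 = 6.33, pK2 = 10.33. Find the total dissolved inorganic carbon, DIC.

CA = [HCO3⁻] + 2[CO3²⁻] = (α₁ + 2α₂)·DIC
At pH 7.76: [H⁺]/K1 = 10^-1.43 = 0.037154, K2/[H⁺] = 10^-2.57 = 0.0026915
α₁ = 1/(1 + 0.037154 + 0.0026915) = 1/1.0398 = 0.9617; α₂ = α₁·K2/[H⁺] = 0.002588
α₁ + 2α₂ = 0.9669
DIC = CA / (α₁ + 2α₂) = 4.68 / 0.9669 = 4.84 mmol/L

DIC = 4.84 mmol/L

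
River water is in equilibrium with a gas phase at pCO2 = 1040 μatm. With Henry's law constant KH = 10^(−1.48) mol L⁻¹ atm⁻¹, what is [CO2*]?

KH = 10^(−1.48) = 3.311×10^-2 mol L⁻¹ atm⁻¹
[CO2*] = KH · pCO2 = 3.311×10^-2 × 1040×10^-6 atm = 3.44×10^-5 mol/L

[CO2*] = 34.4 μmol/L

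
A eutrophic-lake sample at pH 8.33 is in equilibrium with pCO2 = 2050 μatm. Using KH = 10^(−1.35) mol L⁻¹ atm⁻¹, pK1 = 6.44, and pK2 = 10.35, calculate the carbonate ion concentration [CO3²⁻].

[CO2*] = KH · pCO2 = 10^(−1.35) × 2050×10^-6 = 9.157×10^-5 mol/L
α₀ = 1/(1 + K1/[H⁺] + K1K2/[H⁺]²) = 1/(1 + 10^+1.89 + 10^-0.13) = 0.01260
DIC = [CO2*]/α₀ = 9.157×10^-5 / 0.01260 = 7.268 mmol/L
[CO3²⁻] = α₂·DIC; α₂ = 0.009340, so [CO3²⁻] = 0.009340 × 7.268 = 0.0679 mmol/L

[CO3²⁻] = 0.0679 mmol/L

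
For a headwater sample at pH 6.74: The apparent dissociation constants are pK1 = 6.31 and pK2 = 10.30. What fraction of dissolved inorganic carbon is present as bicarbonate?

α₁ = 1 / (1 + [H⁺]/K1 + K2/[H⁺]) = 1 / (1 + 10^-0.43 + 10^-3.56)
   = 1 / (1 + 0.37154 + 0.00027542) = 1/1.3718 = 0.7290

α₁ = 0.729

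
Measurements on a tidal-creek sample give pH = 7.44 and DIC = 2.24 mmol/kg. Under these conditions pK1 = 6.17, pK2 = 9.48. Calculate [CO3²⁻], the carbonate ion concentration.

[CO3²⁻] = 19.2 μmol/kg

α₂ = 1 / (1 + [H⁺]/K2 + [H⁺]²/(K1K2)) = 1 / (1 + 10^+2.04 + 10^+0.77)
   = 1 / (1 + 109.65 + 5.8884) = 1/116.54 = 0.008581
[CO3²⁻] = α₂ × DIC = 0.008581 × 2.24 = 0.0192 mmol/kg = 19.2 μmol/kg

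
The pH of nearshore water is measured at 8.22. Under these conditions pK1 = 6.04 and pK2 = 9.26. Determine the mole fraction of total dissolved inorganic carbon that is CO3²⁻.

α₂ = 1 / (1 + [H⁺]/K2 + [H⁺]²/(K1K2)) = 1 / (1 + 10^+1.04 + 10^-1.14)
   = 1 / (1 + 10.965 + 0.072444) = 1/12.037 = 0.08308

α₂ = 0.0831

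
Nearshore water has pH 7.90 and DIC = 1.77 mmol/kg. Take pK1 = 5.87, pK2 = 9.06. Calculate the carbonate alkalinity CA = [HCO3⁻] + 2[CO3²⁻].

CA = 1.87 mmol/kg

CA = [HCO3⁻] + 2[CO3²⁻] = (α₁ + 2α₂)·DIC
At pH 7.90: [H⁺]/K1 = 10^-2.03 = 0.0093325, K2/[H⁺] = 10^-1.16 = 0.069183
α₁ = 1/(1 + 0.0093325 + 0.069183) = 1/1.0785 = 0.9272; α₂ = α₁·K2/[H⁺] = 0.06415
α₁ + 2α₂ = 1.0555
CA = 1.0555 × 1.77 = 1.87 mmol/kg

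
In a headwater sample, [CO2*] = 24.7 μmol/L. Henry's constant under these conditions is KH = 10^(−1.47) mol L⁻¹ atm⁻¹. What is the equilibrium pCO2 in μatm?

pCO2 = 729 μatm

KH = 10^(−1.47) = 3.388×10^-2 mol L⁻¹ atm⁻¹
pCO2 = [CO2*]/KH = 24.7×10^-6 / 3.388×10^-2 = 7.29×10^-4 atm = 729 μatm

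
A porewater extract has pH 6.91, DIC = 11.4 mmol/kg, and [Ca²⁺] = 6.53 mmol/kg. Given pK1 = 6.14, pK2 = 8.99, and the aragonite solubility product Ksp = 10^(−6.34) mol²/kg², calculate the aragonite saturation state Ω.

α₂ = 1 / (1 + [H⁺]/K2 + [H⁺]²/(K1K2)) = 1 / (1 + 10^+2.08 + 10^+1.31)
   = 1 / (1 + 120.23 + 20.417) = 1/141.64 = 0.007060
[CO3²⁻] = α₂ × DIC = 0.007060 × 11.4 = 0.08048 mmol/kg
Ksp = 10^(−6.34) = 4.571×10^-7
Ω = [Ca²⁺][CO3²⁻]/Ksp = (6.53×10^-3)(8.048×10^-5) / 4.571×10^-7 = 1.15

Ω = 1.15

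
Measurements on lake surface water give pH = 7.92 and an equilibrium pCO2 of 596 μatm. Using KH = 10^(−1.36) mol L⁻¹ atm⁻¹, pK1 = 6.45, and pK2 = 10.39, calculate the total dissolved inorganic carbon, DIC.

DIC = 0.796 mmol/L

[CO2*] = KH · pCO2 = 10^(−1.36) × 596×10^-6 = 2.602×10^-5 mol/L
α₀ = 1/(1 + K1/[H⁺] + K1K2/[H⁺]²) = 1/(1 + 10^+1.47 + 10^-1.00) = 0.03267
DIC = [CO2*]/α₀ = 2.602×10^-5 / 0.03267 = 0.796 mmol/L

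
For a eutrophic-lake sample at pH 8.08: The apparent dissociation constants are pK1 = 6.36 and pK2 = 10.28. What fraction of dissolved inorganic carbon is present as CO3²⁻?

α₂ = 0.00615

α₂ = 1 / (1 + [H⁺]/K2 + [H⁺]²/(K1K2)) = 1 / (1 + 10^+2.20 + 10^+0.48)
   = 1 / (1 + 158.49 + 3.0200) = 1/162.51 = 0.006153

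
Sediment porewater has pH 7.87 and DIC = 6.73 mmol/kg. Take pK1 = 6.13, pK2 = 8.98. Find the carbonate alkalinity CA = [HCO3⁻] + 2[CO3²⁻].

CA = [HCO3⁻] + 2[CO3²⁻] = (α₁ + 2α₂)·DIC
At pH 7.87: [H⁺]/K1 = 10^-1.74 = 0.018197, K2/[H⁺] = 10^-1.11 = 0.077625
α₁ = 1/(1 + 0.018197 + 0.077625) = 1/1.0958 = 0.9126; α₂ = α₁·K2/[H⁺] = 0.07084
α₁ + 2α₂ = 1.0542
CA = 1.0542 × 6.73 = 7.09 mmol/kg

CA = 7.09 mmol/kg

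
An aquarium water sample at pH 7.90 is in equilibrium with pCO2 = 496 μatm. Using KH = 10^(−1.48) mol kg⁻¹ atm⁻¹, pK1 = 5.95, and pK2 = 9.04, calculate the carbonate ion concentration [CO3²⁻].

[CO3²⁻] = 0.106 mmol/kg

[CO2*] = KH · pCO2 = 10^(−1.48) × 496×10^-6 = 1.642×10^-5 mol/kg
α₀ = 1/(1 + K1/[H⁺] + K1K2/[H⁺]²) = 1/(1 + 10^+1.95 + 10^+0.81) = 0.01035
DIC = [CO2*]/α₀ = 1.642×10^-5 / 0.01035 = 1.586 mmol/kg
[CO3²⁻] = α₂·DIC; α₂ = 0.06685, so [CO3²⁻] = 0.06685 × 1.586 = 0.106 mmol/kg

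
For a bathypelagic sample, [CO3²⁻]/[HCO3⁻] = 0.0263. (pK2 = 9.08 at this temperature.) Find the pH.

From K2 = [H⁺][CO3²⁻]/[HCO3⁻]:  pH = pK2 + log₁₀([CO3²⁻]/[HCO3⁻])
log₁₀(0.0263) = -1.580
pH = 9.08 + (-1.580) = 7.50

pH = 7.50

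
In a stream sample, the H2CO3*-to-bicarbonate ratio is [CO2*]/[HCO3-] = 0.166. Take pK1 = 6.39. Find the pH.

pH = 7.17

From K1 = [H⁺][HCO3-]/[CO2*]:  pH = pK1 − log₁₀([CO2*]/[HCO3-])
log₁₀(0.166) = -0.780
pH = 6.39 − (-0.780) = 7.17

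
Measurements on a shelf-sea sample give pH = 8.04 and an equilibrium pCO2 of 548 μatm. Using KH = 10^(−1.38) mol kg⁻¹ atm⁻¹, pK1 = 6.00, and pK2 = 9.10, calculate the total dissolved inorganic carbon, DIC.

DIC = 2.75 mmol/kg

[CO2*] = KH · pCO2 = 10^(−1.38) × 548×10^-6 = 2.284×10^-5 mol/kg
α₀ = 1/(1 + K1/[H⁺] + K1K2/[H⁺]²) = 1/(1 + 10^+2.04 + 10^+0.98) = 0.008320
DIC = [CO2*]/α₀ = 2.284×10^-5 / 0.008320 = 2.75 mmol/kg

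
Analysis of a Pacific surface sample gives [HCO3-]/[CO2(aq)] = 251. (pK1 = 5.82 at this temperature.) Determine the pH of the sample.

pH = 8.22

From K1 = [H⁺][HCO3-]/[CO2(aq)]:  pH = pK1 + log₁₀([HCO3-]/[CO2(aq)])
log₁₀(251) = +2.400
pH = 5.82 + (+2.400) = 8.22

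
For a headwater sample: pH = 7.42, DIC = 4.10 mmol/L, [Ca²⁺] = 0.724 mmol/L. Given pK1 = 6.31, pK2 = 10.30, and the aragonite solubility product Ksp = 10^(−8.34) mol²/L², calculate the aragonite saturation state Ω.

α₂ = 1 / (1 + [H⁺]/K2 + [H⁺]²/(K1K2)) = 1 / (1 + 10^+2.88 + 10^+1.77)
   = 1 / (1 + 758.58 + 58.884) = 1/818.46 = 0.001222
[CO3²⁻] = α₂ × DIC = 0.001222 × 4.10 = 0.005009 mmol/L = 5.009 μmol/L
Ksp = 10^(−8.34) = 4.571×10^-9
Ω = [Ca²⁺][CO3²⁻]/Ksp = (0.724×10^-3)(5.009×10^-6) / 4.571×10^-9 = 0.793

Ω = 0.793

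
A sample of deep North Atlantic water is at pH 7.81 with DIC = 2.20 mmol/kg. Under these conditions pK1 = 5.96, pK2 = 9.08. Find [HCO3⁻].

α₁ = 1 / (1 + [H⁺]/K1 + K2/[H⁺]) = 1 / (1 + 10^-1.85 + 10^-1.27)
   = 1 / (1 + 0.014125 + 0.053703) = 1/1.0678 = 0.9365
[HCO3⁻] = α₁ × DIC = 0.9365 × 2.20 = 2.06 mmol/kg

[HCO3⁻] = 2.06 mmol/kg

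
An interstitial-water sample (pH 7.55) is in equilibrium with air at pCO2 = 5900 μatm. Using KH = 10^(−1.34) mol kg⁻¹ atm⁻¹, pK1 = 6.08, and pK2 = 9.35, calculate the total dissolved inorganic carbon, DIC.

DIC = 8.35 mmol/kg

[CO2*] = KH · pCO2 = 10^(−1.34) × 5900×10^-6 = 2.697×10^-4 mol/kg
α₀ = 1/(1 + K1/[H⁺] + K1K2/[H⁺]²) = 1/(1 + 10^+1.47 + 10^-0.33) = 0.03228
DIC = [CO2*]/α₀ = 2.697×10^-4 / 0.03228 = 8.35 mmol/kg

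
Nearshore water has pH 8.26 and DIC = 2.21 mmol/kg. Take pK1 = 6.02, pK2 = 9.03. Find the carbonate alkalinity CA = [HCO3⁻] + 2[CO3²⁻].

CA = 2.52 mmol/kg

CA = [HCO3⁻] + 2[CO3²⁻] = (α₁ + 2α₂)·DIC
At pH 8.26: [H⁺]/K1 = 10^-2.24 = 0.0057544, K2/[H⁺] = 10^-0.77 = 0.16982
α₁ = 1/(1 + 0.0057544 + 0.16982) = 1/1.1756 = 0.8506; α₂ = α₁·K2/[H⁺] = 0.1445
α₁ + 2α₂ = 1.1396
CA = 1.1396 × 2.21 = 2.52 mmol/kg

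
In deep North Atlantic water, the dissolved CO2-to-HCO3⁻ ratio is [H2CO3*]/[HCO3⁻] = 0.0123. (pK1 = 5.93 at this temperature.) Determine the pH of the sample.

pH = 7.84

From K1 = [H⁺][HCO3⁻]/[H2CO3*]:  pH = pK1 − log₁₀([H2CO3*]/[HCO3⁻])
log₁₀(0.0123) = -1.910
pH = 5.93 − (-1.910) = 7.84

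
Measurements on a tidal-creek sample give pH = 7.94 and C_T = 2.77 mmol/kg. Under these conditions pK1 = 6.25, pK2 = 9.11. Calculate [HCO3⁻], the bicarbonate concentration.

[HCO3⁻] = 2.55 mmol/kg

α₁ = 1 / (1 + [H⁺]/K1 + K2/[H⁺]) = 1 / (1 + 10^-1.69 + 10^-1.17)
   = 1 / (1 + 0.020417 + 0.067608) = 1/1.0880 = 0.9191
[HCO3⁻] = α₁ × DIC = 0.9191 × 2.77 = 2.55 mmol/kg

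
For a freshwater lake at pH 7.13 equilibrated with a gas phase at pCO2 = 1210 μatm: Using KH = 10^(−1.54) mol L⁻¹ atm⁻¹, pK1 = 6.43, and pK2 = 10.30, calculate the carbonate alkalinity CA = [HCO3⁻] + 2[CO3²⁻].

[CO2*] = KH · pCO2 = 10^(−1.54) × 1210×10^-6 = 3.490×10^-5 mol/L
α₀ = 1/(1 + K1/[H⁺] + K1K2/[H⁺]²) = 1/(1 + 10^+0.70 + 10^-2.47) = 0.1662
DIC = [CO2*]/α₀ = 3.490×10^-5 / 0.1662 = 0.2099 mmol/L
CA = (α₁ + 2α₂)·DIC = (0.8332 + 2×0.0005633) × 0.2099 = 0.175 mmol/L

CA = 0.175 mmol/L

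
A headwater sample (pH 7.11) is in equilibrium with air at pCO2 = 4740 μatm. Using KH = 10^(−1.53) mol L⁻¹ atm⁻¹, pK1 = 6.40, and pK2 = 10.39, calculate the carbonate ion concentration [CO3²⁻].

[CO2*] = KH · pCO2 = 10^(−1.53) × 4740×10^-6 = 1.399×10^-4 mol/L
α₀ = 1/(1 + K1/[H⁺] + K1K2/[H⁺]²) = 1/(1 + 10^+0.71 + 10^-2.57) = 0.1631
DIC = [CO2*]/α₀ = 1.399×10^-4 / 0.1631 = 0.8577 mmol/L
[CO3²⁻] = α₂·DIC; α₂ = 0.0004390, so [CO3²⁻] = 0.0004390 × 0.8577 = 0.000377 mmol/L = 0.377 μmol/L

[CO3²⁻] = 0.377 μmol/L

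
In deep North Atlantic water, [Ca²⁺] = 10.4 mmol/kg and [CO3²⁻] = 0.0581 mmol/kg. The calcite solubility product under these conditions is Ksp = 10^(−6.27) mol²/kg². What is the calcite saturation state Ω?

Ω = 1.13

Ksp = 10^(−6.27) = 5.370×10^-7
Ω = [Ca²⁺][CO3²⁻]/Ksp = (10.4×10^-3)(0.0581×10^-3) / 5.370×10^-7 = 1.13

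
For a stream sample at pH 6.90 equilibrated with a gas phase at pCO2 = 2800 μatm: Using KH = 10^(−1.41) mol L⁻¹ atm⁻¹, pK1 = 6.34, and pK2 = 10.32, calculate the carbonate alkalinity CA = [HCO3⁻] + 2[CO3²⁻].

[CO2*] = KH · pCO2 = 10^(−1.41) × 2800×10^-6 = 1.089×10^-4 mol/L
α₀ = 1/(1 + K1/[H⁺] + K1K2/[H⁺]²) = 1/(1 + 10^+0.56 + 10^-2.86) = 0.2159
DIC = [CO2*]/α₀ = 1.089×10^-4 / 0.2159 = 0.5046 mmol/L
CA = (α₁ + 2α₂)·DIC = (0.7838 + 2×0.0002980) × 0.5046 = 0.396 mmol/L

CA = 0.396 mmol/L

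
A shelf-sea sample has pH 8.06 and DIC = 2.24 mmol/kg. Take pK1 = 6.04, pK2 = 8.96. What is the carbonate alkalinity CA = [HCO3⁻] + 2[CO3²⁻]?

CA = [HCO3⁻] + 2[CO3²⁻] = (α₁ + 2α₂)·DIC
At pH 8.06: [H⁺]/K1 = 10^-2.02 = 0.0095499, K2/[H⁺] = 10^-0.90 = 0.12589
α₁ = 1/(1 + 0.0095499 + 0.12589) = 1/1.1354 = 0.8807; α₂ = α₁·K2/[H⁺] = 0.1109
α₁ + 2α₂ = 1.1025
CA = 1.1025 × 2.24 = 2.47 mmol/kg

CA = 2.47 mmol/kg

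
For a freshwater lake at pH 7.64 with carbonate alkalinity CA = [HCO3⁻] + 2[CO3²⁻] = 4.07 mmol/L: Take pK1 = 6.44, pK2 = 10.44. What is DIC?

DIC = 4.32 mmol/L

CA = [HCO3⁻] + 2[CO3²⁻] = (α₁ + 2α₂)·DIC
At pH 7.64: [H⁺]/K1 = 10^-1.20 = 0.063096, K2/[H⁺] = 10^-2.80 = 0.0015849
α₁ = 1/(1 + 0.063096 + 0.0015849) = 1/1.0647 = 0.9392; α₂ = α₁·K2/[H⁺] = 0.001489
α₁ + 2α₂ = 0.9422
DIC = CA / (α₁ + 2α₂) = 4.07 / 0.9422 = 4.32 mmol/L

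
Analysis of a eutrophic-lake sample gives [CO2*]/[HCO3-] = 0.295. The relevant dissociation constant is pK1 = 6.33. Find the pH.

pH = 6.86

From K1 = [H⁺][HCO3-]/[CO2*]:  pH = pK1 − log₁₀([CO2*]/[HCO3-])
log₁₀(0.295) = -0.530
pH = 6.33 − (-0.530) = 6.86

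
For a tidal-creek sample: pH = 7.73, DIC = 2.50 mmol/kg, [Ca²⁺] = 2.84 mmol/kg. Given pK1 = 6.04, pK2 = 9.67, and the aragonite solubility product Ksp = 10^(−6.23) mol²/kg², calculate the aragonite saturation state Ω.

α₂ = 1 / (1 + [H⁺]/K2 + [H⁺]²/(K1K2)) = 1 / (1 + 10^+1.94 + 10^+0.25)
   = 1 / (1 + 87.096 + 1.7783) = 1/89.875 = 0.01113
[CO3²⁻] = α₂ × DIC = 0.01113 × 2.50 = 0.02782 mmol/kg
Ksp = 10^(−6.23) = 5.888×10^-7
Ω = [Ca²⁺][CO3²⁻]/Ksp = (2.84×10^-3)(2.782×10^-5) / 5.888×10^-7 = 0.134

Ω = 0.134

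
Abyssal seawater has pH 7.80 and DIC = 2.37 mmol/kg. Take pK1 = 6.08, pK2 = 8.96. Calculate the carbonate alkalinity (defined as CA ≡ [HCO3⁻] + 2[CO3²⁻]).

CA = [HCO3⁻] + 2[CO3²⁻] = (α₁ + 2α₂)·DIC
At pH 7.80: [H⁺]/K1 = 10^-1.72 = 0.019055, K2/[H⁺] = 10^-1.16 = 0.069183
α₁ = 1/(1 + 0.019055 + 0.069183) = 1/1.0882 = 0.9189; α₂ = α₁·K2/[H⁺] = 0.06357
α₁ + 2α₂ = 1.0461
CA = 1.0461 × 2.37 = 2.48 mmol/kg

CA = 2.48 mmol/kg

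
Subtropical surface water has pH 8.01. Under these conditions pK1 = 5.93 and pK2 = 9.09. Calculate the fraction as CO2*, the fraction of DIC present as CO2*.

α₀ = 1 / (1 + K1/[H⁺] + K1K2/[H⁺]²) = 1 / (1 + 10^+2.08 + 10^+1.00)
   = 1 / (1 + 120.23 + 10.000) = 1/131.23 = 0.007620

α₀ = 0.00762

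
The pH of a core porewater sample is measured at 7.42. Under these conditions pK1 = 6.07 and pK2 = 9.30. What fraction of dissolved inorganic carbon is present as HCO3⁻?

α₁ = 0.945

α₁ = 1 / (1 + [H⁺]/K1 + K2/[H⁺]) = 1 / (1 + 10^-1.35 + 10^-1.88)
   = 1 / (1 + 0.044668 + 0.013183) = 1/1.0579 = 0.9453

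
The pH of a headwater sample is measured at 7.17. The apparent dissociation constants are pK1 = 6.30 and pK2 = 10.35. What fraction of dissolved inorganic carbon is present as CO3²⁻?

α₂ = 1 / (1 + [H⁺]/K2 + [H⁺]²/(K1K2)) = 1 / (1 + 10^+3.18 + 10^+2.31)
   = 1 / (1 + 1513.6 + 204.17) = 1/1718.7 = 0.0005818

α₂ = 0.000582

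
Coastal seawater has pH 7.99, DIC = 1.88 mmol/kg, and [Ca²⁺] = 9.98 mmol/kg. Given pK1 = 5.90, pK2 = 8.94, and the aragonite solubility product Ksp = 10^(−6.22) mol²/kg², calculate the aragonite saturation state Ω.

Ω = 3.12

α₂ = 1 / (1 + [H⁺]/K2 + [H⁺]²/(K1K2)) = 1 / (1 + 10^+0.95 + 10^-1.14)
   = 1 / (1 + 8.9125 + 0.072444) = 1/9.9850 = 0.1002
[CO3²⁻] = α₂ × DIC = 0.1002 × 1.88 = 0.1883 mmol/kg
Ksp = 10^(−6.22) = 6.026×10^-7
Ω = [Ca²⁺][CO3²⁻]/Ksp = (9.98×10^-3)(1.883×10^-4) / 6.026×10^-7 = 3.12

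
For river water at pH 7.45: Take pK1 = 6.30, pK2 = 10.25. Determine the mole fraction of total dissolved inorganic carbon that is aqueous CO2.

α₀ = 1 / (1 + K1/[H⁺] + K1K2/[H⁺]²) = 1 / (1 + 10^+1.15 + 10^-1.65)
   = 1 / (1 + 14.125 + 0.022387) = 1/15.148 = 0.06602

α₀ = 0.0660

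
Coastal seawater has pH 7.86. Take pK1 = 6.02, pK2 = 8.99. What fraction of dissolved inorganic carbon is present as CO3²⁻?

α₂ = 1 / (1 + [H⁺]/K2 + [H⁺]²/(K1K2)) = 1 / (1 + 10^+1.13 + 10^-0.71)
   = 1 / (1 + 13.490 + 0.19498) = 1/14.685 = 0.06810

α₂ = 0.0681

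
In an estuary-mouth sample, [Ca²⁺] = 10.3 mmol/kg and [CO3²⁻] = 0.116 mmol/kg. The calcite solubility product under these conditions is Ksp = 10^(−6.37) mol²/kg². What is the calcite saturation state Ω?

Ksp = 10^(−6.37) = 4.266×10^-7
Ω = [Ca²⁺][CO3²⁻]/Ksp = (10.3×10^-3)(0.116×10^-3) / 4.266×10^-7 = 2.80

Ω = 2.80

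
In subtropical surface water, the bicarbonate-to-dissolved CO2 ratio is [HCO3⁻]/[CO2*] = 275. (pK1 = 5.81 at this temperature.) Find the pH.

From K1 = [H⁺][HCO3⁻]/[CO2*]:  pH = pK1 + log₁₀([HCO3⁻]/[CO2*])
log₁₀(275) = +2.439
pH = 5.81 + (+2.439) = 8.25

pH = 8.25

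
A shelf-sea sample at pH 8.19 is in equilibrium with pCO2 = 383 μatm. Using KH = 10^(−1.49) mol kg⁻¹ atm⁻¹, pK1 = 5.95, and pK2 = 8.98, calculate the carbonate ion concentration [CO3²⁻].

[CO3²⁻] = 0.349 mmol/kg

[CO2*] = KH · pCO2 = 10^(−1.49) × 383×10^-6 = 1.239×10^-5 mol/kg
α₀ = 1/(1 + K1/[H⁺] + K1K2/[H⁺]²) = 1/(1 + 10^+2.24 + 10^+1.45) = 0.004927
DIC = [CO2*]/α₀ = 1.239×10^-5 / 0.004927 = 2.515 mmol/kg
[CO3²⁻] = α₂·DIC; α₂ = 0.1389, so [CO3²⁻] = 0.1389 × 2.515 = 0.349 mmol/kg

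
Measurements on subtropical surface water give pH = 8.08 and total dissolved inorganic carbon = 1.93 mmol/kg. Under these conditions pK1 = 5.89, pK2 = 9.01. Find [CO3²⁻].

[CO3²⁻] = 0.202 mmol/kg

α₂ = 1 / (1 + [H⁺]/K2 + [H⁺]²/(K1K2)) = 1 / (1 + 10^+0.93 + 10^-1.26)
   = 1 / (1 + 8.5114 + 0.054954) = 1/9.5663 = 0.1045
[CO3²⁻] = α₂ × DIC = 0.1045 × 1.93 = 0.202 mmol/kg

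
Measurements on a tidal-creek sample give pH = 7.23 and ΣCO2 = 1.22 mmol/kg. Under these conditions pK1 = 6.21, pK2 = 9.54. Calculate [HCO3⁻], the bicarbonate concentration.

[HCO3⁻] = 1.11 mmol/kg

α₁ = 1 / (1 + [H⁺]/K1 + K2/[H⁺]) = 1 / (1 + 10^-1.02 + 10^-2.31)
   = 1 / (1 + 0.095499 + 0.0048978) = 1/1.1004 = 0.9088
[HCO3⁻] = α₁ × DIC = 0.9088 × 1.22 = 1.11 mmol/kg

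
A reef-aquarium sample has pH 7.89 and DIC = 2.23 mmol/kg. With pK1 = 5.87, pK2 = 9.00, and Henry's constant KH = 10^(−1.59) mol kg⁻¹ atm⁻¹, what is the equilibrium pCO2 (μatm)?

pCO2 = 762 μatm

α₀ = 1 / (1 + K1/[H⁺] + K1K2/[H⁺]²) = 1 / (1 + 10^+2.02 + 10^+0.91)
   = 1 / (1 + 104.71 + 8.1283) = 1/113.84 = 0.008784
[CO2*] = α₀ × DIC = 0.008784 × 2.23 = 0.01959 mmol/kg = 19.59 μmol/kg
pCO2 = [CO2*]/KH = 1.959×10^-5 / 2.570×10^-2 = 762 μatm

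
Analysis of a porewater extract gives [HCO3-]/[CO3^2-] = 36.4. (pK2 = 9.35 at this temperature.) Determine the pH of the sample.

From K2 = [H⁺][CO3^2-]/[HCO3-]:  pH = pK2 − log₁₀([HCO3-]/[CO3^2-])
log₁₀(36.4) = +1.561
pH = 9.35 − (+1.561) = 7.79

pH = 7.79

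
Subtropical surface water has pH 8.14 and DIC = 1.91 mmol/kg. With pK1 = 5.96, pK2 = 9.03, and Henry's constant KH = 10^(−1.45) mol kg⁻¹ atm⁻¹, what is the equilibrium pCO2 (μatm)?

pCO2 = 313 μatm

α₀ = 1 / (1 + K1/[H⁺] + K1K2/[H⁺]²) = 1 / (1 + 10^+2.18 + 10^+1.29)
   = 1 / (1 + 151.36 + 19.498) = 1/171.85 = 0.005819
[CO2*] = α₀ × DIC = 0.005819 × 1.91 = 0.01111 mmol/kg = 11.11 μmol/kg
pCO2 = [CO2*]/KH = 1.111×10^-5 / 3.548×10^-2 = 313 μatm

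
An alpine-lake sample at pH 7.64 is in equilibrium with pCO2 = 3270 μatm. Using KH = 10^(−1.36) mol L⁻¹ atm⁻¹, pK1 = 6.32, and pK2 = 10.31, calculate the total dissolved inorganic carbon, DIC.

[CO2*] = KH · pCO2 = 10^(−1.36) × 3270×10^-6 = 1.427×10^-4 mol/L
α₀ = 1/(1 + K1/[H⁺] + K1K2/[H⁺]²) = 1/(1 + 10^+1.32 + 10^-1.35) = 0.04558
DIC = [CO2*]/α₀ = 1.427×10^-4 / 0.04558 = 3.13 mmol/L

DIC = 3.13 mmol/L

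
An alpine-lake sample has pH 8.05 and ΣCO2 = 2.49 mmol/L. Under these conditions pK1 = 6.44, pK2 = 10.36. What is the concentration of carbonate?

[CO3²⁻] = 11.8 μmol/L

α₂ = 1 / (1 + [H⁺]/K2 + [H⁺]²/(K1K2)) = 1 / (1 + 10^+2.31 + 10^+0.70)
   = 1 / (1 + 204.17 + 5.0119) = 1/210.19 = 0.004758
[CO3²⁻] = α₂ × DIC = 0.004758 × 2.49 = 0.0118 mmol/L = 11.8 μmol/L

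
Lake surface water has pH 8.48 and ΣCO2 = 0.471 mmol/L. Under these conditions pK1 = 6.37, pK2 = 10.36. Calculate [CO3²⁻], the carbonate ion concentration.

[CO3²⁻] = 6.08 μmol/L

α₂ = 1 / (1 + [H⁺]/K2 + [H⁺]²/(K1K2)) = 1 / (1 + 10^+1.88 + 10^-0.23)
   = 1 / (1 + 75.858 + 0.58884) = 1/77.447 = 0.01291
[CO3²⁻] = α₂ × DIC = 0.01291 × 0.471 = 0.00608 mmol/L = 6.08 μmol/L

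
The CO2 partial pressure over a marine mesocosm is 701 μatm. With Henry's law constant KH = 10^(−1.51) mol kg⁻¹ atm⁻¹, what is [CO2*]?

KH = 10^(−1.51) = 3.090×10^-2 mol kg⁻¹ atm⁻¹
[CO2*] = KH · pCO2 = 3.090×10^-2 × 701×10^-6 atm = 2.17×10^-5 mol/kg

[CO2*] = 21.7 μmol/kg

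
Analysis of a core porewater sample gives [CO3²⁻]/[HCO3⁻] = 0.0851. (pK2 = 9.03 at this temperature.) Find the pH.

pH = 7.96

From K2 = [H⁺][CO3²⁻]/[HCO3⁻]:  pH = pK2 + log₁₀([CO3²⁻]/[HCO3⁻])
log₁₀(0.0851) = -1.070
pH = 9.03 + (-1.070) = 7.96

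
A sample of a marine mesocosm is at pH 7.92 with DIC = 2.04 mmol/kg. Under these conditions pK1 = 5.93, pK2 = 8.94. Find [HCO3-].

α₁ = 1 / (1 + [H⁺]/K1 + K2/[H⁺]) = 1 / (1 + 10^-1.99 + 10^-1.02)
   = 1 / (1 + 0.010233 + 0.095499) = 1/1.1057 = 0.9044
[HCO3⁻] = α₁ × DIC = 0.9044 × 2.04 = 1.84 mmol/kg

[HCO3⁻] = 1.84 mmol/kg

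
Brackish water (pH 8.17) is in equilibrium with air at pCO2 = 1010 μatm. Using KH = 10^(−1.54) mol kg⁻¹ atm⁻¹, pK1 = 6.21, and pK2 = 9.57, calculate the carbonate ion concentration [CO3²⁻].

[CO2*] = KH · pCO2 = 10^(−1.54) × 1010×10^-6 = 2.913×10^-5 mol/kg
α₀ = 1/(1 + K1/[H⁺] + K1K2/[H⁺]²) = 1/(1 + 10^+1.96 + 10^+0.56) = 0.01043
DIC = [CO2*]/α₀ = 2.913×10^-5 / 0.01043 = 2.791 mmol/kg
[CO3²⁻] = α₂·DIC; α₂ = 0.03789, so [CO3²⁻] = 0.03789 × 2.791 = 0.106 mmol/kg

[CO3²⁻] = 0.106 mmol/kg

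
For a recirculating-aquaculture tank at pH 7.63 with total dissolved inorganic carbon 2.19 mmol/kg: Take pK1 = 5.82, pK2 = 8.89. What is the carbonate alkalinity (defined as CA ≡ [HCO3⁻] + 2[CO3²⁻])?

CA = 2.27 mmol/kg

CA = [HCO3⁻] + 2[CO3²⁻] = (α₁ + 2α₂)·DIC
At pH 7.63: [H⁺]/K1 = 10^-1.81 = 0.015488, K2/[H⁺] = 10^-1.26 = 0.054954
α₁ = 1/(1 + 0.015488 + 0.054954) = 1/1.0704 = 0.9342; α₂ = α₁·K2/[H⁺] = 0.05134
α₁ + 2α₂ = 1.0369
CA = 1.0369 × 2.19 = 2.27 mmol/kg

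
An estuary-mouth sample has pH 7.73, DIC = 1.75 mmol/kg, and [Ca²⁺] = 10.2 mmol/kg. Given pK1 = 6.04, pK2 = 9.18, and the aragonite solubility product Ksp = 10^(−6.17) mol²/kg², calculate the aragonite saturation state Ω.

α₂ = 1 / (1 + [H⁺]/K2 + [H⁺]²/(K1K2)) = 1 / (1 + 10^+1.45 + 10^-0.24)
   = 1 / (1 + 28.184 + 0.57544) = 1/29.759 = 0.03360
[CO3²⁻] = α₂ × DIC = 0.03360 × 1.75 = 0.05881 mmol/kg
Ksp = 10^(−6.17) = 6.761×10^-7
Ω = [Ca²⁺][CO3²⁻]/Ksp = (10.2×10^-3)(5.881×10^-5) / 6.761×10^-7 = 0.887

Ω = 0.887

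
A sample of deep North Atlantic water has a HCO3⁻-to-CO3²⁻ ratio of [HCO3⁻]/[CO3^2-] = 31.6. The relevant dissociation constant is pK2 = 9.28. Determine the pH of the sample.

pH = 7.78

From K2 = [H⁺][CO3^2-]/[HCO3⁻]:  pH = pK2 − log₁₀([HCO3⁻]/[CO3^2-])
log₁₀(31.6) = +1.500
pH = 9.28 − (+1.500) = 7.78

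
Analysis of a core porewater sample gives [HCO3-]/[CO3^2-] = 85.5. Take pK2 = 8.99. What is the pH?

pH = 7.06

From K2 = [H⁺][CO3^2-]/[HCO3-]:  pH = pK2 − log₁₀([HCO3-]/[CO3^2-])
log₁₀(85.5) = +1.932
pH = 8.99 − (+1.932) = 7.06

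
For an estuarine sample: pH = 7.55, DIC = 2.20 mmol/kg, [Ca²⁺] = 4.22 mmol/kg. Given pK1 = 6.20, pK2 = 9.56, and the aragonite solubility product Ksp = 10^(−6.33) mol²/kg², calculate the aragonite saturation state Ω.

α₂ = 1 / (1 + [H⁺]/K2 + [H⁺]²/(K1K2)) = 1 / (1 + 10^+2.01 + 10^+0.66)
   = 1 / (1 + 102.33 + 4.5709) = 1/107.90 = 0.009268
[CO3²⁻] = α₂ × DIC = 0.009268 × 2.20 = 0.02039 mmol/kg
Ksp = 10^(−6.33) = 4.677×10^-7
Ω = [Ca²⁺][CO3²⁻]/Ksp = (4.22×10^-3)(2.039×10^-5) / 4.677×10^-7 = 0.184

Ω = 0.184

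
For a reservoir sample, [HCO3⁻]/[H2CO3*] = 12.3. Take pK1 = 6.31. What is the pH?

From K1 = [H⁺][HCO3⁻]/[H2CO3*]:  pH = pK1 + log₁₀([HCO3⁻]/[H2CO3*])
log₁₀(12.3) = +1.090
pH = 6.31 + (+1.090) = 7.40

pH = 7.40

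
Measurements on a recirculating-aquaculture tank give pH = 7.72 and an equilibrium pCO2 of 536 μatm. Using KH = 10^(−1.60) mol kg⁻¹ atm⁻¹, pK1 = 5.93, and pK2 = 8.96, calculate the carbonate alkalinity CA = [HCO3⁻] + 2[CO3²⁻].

[CO2*] = KH · pCO2 = 10^(−1.60) × 536×10^-6 = 1.346×10^-5 mol/kg
α₀ = 1/(1 + K1/[H⁺] + K1K2/[H⁺]²) = 1/(1 + 10^+1.79 + 10^+0.55) = 0.01510
DIC = [CO2*]/α₀ = 1.346×10^-5 / 0.01510 = 0.8914 mmol/kg
CA = (α₁ + 2α₂)·DIC = (0.9313 + 2×0.05359) × 0.8914 = 0.926 mmol/kg

CA = 0.926 mmol/kg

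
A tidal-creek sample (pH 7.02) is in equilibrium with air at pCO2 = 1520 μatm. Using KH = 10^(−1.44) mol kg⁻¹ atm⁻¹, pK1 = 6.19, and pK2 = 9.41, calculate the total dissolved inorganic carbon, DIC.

DIC = 0.430 mmol/kg

[CO2*] = KH · pCO2 = 10^(−1.44) × 1520×10^-6 = 5.519×10^-5 mol/kg
α₀ = 1/(1 + K1/[H⁺] + K1K2/[H⁺]²) = 1/(1 + 10^+0.83 + 10^-1.56) = 0.1284
DIC = [CO2*]/α₀ = 5.519×10^-5 / 0.1284 = 0.430 mmol/kg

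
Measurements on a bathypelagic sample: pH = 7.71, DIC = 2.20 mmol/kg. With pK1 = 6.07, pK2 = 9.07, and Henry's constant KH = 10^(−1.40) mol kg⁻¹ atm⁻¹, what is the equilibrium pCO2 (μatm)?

α₀ = 1 / (1 + K1/[H⁺] + K1K2/[H⁺]²) = 1 / (1 + 10^+1.64 + 10^+0.28)
   = 1 / (1 + 43.652 + 1.9055) = 1/46.557 = 0.02148
[CO2*] = α₀ × DIC = 0.02148 × 2.20 = 0.04725 mmol/kg
pCO2 = [CO2*]/KH = 4.725×10^-5 / 3.981×10^-2 = 1190 μatm

pCO2 = 1190 μatm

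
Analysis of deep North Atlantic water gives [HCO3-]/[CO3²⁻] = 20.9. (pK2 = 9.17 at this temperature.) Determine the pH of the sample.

pH = 7.85

From K2 = [H⁺][CO3²⁻]/[HCO3-]:  pH = pK2 − log₁₀([HCO3-]/[CO3²⁻])
log₁₀(20.9) = +1.320
pH = 9.17 − (+1.320) = 7.85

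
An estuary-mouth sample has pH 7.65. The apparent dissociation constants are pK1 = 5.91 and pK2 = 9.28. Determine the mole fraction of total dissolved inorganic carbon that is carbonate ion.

α₂ = 1 / (1 + [H⁺]/K2 + [H⁺]²/(K1K2)) = 1 / (1 + 10^+1.63 + 10^-0.11)
   = 1 / (1 + 42.658 + 0.77625) = 1/44.434 = 0.02251

α₂ = 0.0225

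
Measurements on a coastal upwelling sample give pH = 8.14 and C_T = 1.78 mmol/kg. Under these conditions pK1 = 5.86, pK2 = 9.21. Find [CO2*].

[CO2*] = 8.57 μmol/kg

α₀ = 1 / (1 + K1/[H⁺] + K1K2/[H⁺]²) = 1 / (1 + 10^+2.28 + 10^+1.21)
   = 1 / (1 + 190.55 + 16.218) = 1/207.76 = 0.004813
[CO2*] = α₀ × DIC = 0.004813 × 1.78 = 0.00857 mmol/kg = 8.57 μmol/kg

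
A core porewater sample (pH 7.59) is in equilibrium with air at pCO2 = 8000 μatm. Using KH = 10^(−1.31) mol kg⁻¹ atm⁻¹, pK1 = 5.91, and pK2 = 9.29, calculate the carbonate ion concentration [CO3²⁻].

[CO3²⁻] = 0.374 mmol/kg

[CO2*] = KH · pCO2 = 10^(−1.31) × 8000×10^-6 = 3.918×10^-4 mol/kg
α₀ = 1/(1 + K1/[H⁺] + K1K2/[H⁺]²) = 1/(1 + 10^+1.68 + 10^-0.02) = 0.02007
DIC = [CO2*]/α₀ = 3.918×10^-4 / 0.02007 = 19.52 mmol/kg
[CO3²⁻] = α₂·DIC; α₂ = 0.01917, so [CO3²⁻] = 0.01917 × 19.52 = 0.374 mmol/kg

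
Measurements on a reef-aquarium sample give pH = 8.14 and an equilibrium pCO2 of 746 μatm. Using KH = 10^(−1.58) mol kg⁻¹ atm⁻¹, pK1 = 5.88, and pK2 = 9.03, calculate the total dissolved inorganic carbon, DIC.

[CO2*] = KH · pCO2 = 10^(−1.58) × 746×10^-6 = 1.962×10^-5 mol/kg
α₀ = 1/(1 + K1/[H⁺] + K1K2/[H⁺]²) = 1/(1 + 10^+2.26 + 10^+1.37) = 0.004845
DIC = [CO2*]/α₀ = 1.962×10^-5 / 0.004845 = 4.05 mmol/kg

DIC = 4.05 mmol/kg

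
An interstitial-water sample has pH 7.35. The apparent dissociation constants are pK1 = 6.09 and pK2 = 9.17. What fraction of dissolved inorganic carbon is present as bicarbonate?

α₁ = 1 / (1 + [H⁺]/K1 + K2/[H⁺]) = 1 / (1 + 10^-1.26 + 10^-1.82)
   = 1 / (1 + 0.054954 + 0.015136) = 1/1.0701 = 0.9345

α₁ = 0.935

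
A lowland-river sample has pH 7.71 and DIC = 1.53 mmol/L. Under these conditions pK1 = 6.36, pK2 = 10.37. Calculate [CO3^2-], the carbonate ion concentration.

[CO3²⁻] = 3.20 μmol/L

α₂ = 1 / (1 + [H⁺]/K2 + [H⁺]²/(K1K2)) = 1 / (1 + 10^+2.66 + 10^+1.31)
   = 1 / (1 + 457.09 + 20.417) = 1/478.51 = 0.002090
[CO3²⁻] = α₂ × DIC = 0.002090 × 1.53 = 0.00320 mmol/L = 3.20 μmol/L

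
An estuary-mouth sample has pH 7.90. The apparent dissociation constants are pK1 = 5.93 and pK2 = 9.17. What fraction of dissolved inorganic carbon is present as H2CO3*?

α₀ = 0.0101

α₀ = 1 / (1 + K1/[H⁺] + K1K2/[H⁺]²) = 1 / (1 + 10^+1.97 + 10^+0.70)
   = 1 / (1 + 93.325 + 5.0119) = 1/99.337 = 0.01007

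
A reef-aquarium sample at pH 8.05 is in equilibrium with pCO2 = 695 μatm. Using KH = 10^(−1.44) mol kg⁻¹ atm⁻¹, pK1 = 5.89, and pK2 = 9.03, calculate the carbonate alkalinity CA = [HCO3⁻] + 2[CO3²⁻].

CA = 4.41 mmol/kg

[CO2*] = KH · pCO2 = 10^(−1.44) × 695×10^-6 = 2.523×10^-5 mol/kg
α₀ = 1/(1 + K1/[H⁺] + K1K2/[H⁺]²) = 1/(1 + 10^+2.16 + 10^+1.18) = 0.006224
DIC = [CO2*]/α₀ = 2.523×10^-5 / 0.006224 = 4.055 mmol/kg
CA = (α₁ + 2α₂)·DIC = (0.8996 + 2×0.09420) × 4.055 = 4.41 mmol/kg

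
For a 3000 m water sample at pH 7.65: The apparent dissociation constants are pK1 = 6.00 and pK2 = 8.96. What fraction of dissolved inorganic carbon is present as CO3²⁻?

α₂ = 0.0457

α₂ = 1 / (1 + [H⁺]/K2 + [H⁺]²/(K1K2)) = 1 / (1 + 10^+1.31 + 10^-0.34)
   = 1 / (1 + 20.417 + 0.45709) = 1/21.874 = 0.04572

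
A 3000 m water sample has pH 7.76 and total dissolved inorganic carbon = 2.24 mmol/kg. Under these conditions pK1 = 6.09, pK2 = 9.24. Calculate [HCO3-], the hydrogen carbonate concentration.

[HCO3⁻] = 2.12 mmol/kg

α₁ = 1 / (1 + [H⁺]/K1 + K2/[H⁺]) = 1 / (1 + 10^-1.67 + 10^-1.48)
   = 1 / (1 + 0.021380 + 0.033113) = 1/1.0545 = 0.9483
[HCO3⁻] = α₁ × DIC = 0.9483 × 2.24 = 2.12 mmol/kg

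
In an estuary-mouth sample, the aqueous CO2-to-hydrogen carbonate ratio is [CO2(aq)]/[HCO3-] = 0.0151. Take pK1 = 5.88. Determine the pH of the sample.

pH = 7.70

From K1 = [H⁺][HCO3-]/[CO2(aq)]:  pH = pK1 − log₁₀([CO2(aq)]/[HCO3-])
log₁₀(0.0151) = -1.821
pH = 5.88 − (-1.821) = 7.70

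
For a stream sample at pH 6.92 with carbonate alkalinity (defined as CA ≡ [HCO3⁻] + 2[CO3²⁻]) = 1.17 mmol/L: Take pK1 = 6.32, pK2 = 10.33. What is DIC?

CA = [HCO3⁻] + 2[CO3²⁻] = (α₁ + 2α₂)·DIC
At pH 6.92: [H⁺]/K1 = 10^-0.60 = 0.25119, K2/[H⁺] = 10^-3.41 = 0.00038905
α₁ = 1/(1 + 0.25119 + 0.00038905) = 1/1.2516 = 0.7990; α₂ = α₁·K2/[H⁺] = 0.0003108
α₁ + 2α₂ = 0.7996
DIC = CA / (α₁ + 2α₂) = 1.17 / 0.7996 = 1.46 mmol/L

DIC = 1.46 mmol/L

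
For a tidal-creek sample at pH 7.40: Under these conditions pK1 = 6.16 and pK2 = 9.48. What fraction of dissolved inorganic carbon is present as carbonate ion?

α₂ = 0.00780

α₂ = 1 / (1 + [H⁺]/K2 + [H⁺]²/(K1K2)) = 1 / (1 + 10^+2.08 + 10^+0.84)
   = 1 / (1 + 120.23 + 6.9183) = 1/128.14 = 0.007804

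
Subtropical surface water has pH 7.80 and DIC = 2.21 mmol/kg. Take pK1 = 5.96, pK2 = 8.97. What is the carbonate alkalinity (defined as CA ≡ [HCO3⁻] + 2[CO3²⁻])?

CA = 2.32 mmol/kg

CA = [HCO3⁻] + 2[CO3²⁻] = (α₁ + 2α₂)·DIC
At pH 7.80: [H⁺]/K1 = 10^-1.84 = 0.014454, K2/[H⁺] = 10^-1.17 = 0.067608
α₁ = 1/(1 + 0.014454 + 0.067608) = 1/1.0821 = 0.9242; α₂ = α₁·K2/[H⁺] = 0.06248
α₁ + 2α₂ = 1.0491
CA = 1.0491 × 2.21 = 2.32 mmol/kg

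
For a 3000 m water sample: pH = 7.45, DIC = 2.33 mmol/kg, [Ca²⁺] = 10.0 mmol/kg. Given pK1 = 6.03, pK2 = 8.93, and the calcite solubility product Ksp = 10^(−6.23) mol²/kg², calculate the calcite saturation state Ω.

Ω = 1.22

α₂ = 1 / (1 + [H⁺]/K2 + [H⁺]²/(K1K2)) = 1 / (1 + 10^+1.48 + 10^+0.06)
   = 1 / (1 + 30.200 + 1.1482) = 1/32.348 = 0.03091
[CO3²⁻] = α₂ × DIC = 0.03091 × 2.33 = 0.07203 mmol/kg
Ksp = 10^(−6.23) = 5.888×10^-7
Ω = [Ca²⁺][CO3²⁻]/Ksp = (10.0×10^-3)(7.203×10^-5) / 5.888×10^-7 = 1.22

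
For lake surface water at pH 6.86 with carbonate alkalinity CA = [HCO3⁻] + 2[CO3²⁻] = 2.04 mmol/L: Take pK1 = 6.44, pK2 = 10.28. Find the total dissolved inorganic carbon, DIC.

CA = [HCO3⁻] + 2[CO3²⁻] = (α₁ + 2α₂)·DIC
At pH 6.86: [H⁺]/K1 = 10^-0.42 = 0.38019, K2/[H⁺] = 10^-3.42 = 0.00038019
α₁ = 1/(1 + 0.38019 + 0.00038019) = 1/1.3806 = 0.7243; α₂ = α₁·K2/[H⁺] = 0.0002754
α₁ + 2α₂ = 0.7249
DIC = CA / (α₁ + 2α₂) = 2.04 / 0.7249 = 2.81 mmol/L

DIC = 2.81 mmol/L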